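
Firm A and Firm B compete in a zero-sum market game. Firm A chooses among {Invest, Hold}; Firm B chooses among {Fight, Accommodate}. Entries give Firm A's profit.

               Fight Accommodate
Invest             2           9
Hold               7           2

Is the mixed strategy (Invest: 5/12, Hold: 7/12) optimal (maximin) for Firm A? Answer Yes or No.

Yes

Against Fight this mix gives (5/12)·2 + (7/12)·7 = 59/12.
Against Accommodate this mix gives (5/12)·9 + (7/12)·2 = 59/12.
All of Firm B's active replies (Fight, Accommodate) yield 59/12, and no column does worse for Firm A. The mix makes Firm B indifferent and guarantees 59/12, so it is optimal.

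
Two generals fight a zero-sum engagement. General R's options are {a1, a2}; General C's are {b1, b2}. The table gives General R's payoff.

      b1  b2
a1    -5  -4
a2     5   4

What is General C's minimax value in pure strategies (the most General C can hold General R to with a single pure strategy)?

Column maxima: b1 → 5, b2 → 4.
The smallest of these is 4.

4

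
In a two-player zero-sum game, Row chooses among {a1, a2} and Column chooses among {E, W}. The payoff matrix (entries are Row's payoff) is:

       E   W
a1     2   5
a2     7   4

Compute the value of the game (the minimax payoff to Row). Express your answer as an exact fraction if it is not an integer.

9/2

Row minima: a1 → 2, a2 → 4; maximin = 4.
Column maxima: E → 7, W → 5; minimax = 5.
4 ≠ 5, so there is no saddle point; optimal play is mixed.
Let Row play a1 with probability p. Expected payoff against E: 2p + 7(1−p) = −5p + 7; against W: 5p + 4(1−p) = p + 4.
Setting these equal: −5p + 7 = p + 4 ⇒ −6p = -3 ⇒ p = 1/2, and the value is (-5)·(1/2) + 7 = 9/2.
For Column: with q = P(E), equating a1's and a2's payoffs gives −3q + 5 = 3q + 4 ⇒ q = 1/6.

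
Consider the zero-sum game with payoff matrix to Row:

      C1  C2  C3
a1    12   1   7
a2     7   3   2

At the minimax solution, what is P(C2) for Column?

5/7

Row minima: a1 → 1, a2 → 2; maximin = 2.
Column maxima: C1 → 12, C2 → 3, C3 → 7; minimax = 3.
2 ≠ 3, so there is no saddle point; optimal play is mixed.
C1 is strictly dominated by C2 (it gives Row strictly more in every row), so Column never plays it.
On the remaining 2×2 (a1, a2 vs C2, C3):
Let Row play a1 with probability p. Expected payoff against C2: 1p + 3(1−p) = −2p + 3; against C3: 7p + 2(1−p) = 5p + 2.
Setting these equal: −2p + 3 = 5p + 2 ⇒ −7p = -1 ⇒ p = 1/7, and the value is (-2)·(1/7) + 3 = 19/7.
For Column: with q = P(C2), equating a1's and a2's payoffs gives −6q + 7 = q + 2 ⇒ q = 5/7.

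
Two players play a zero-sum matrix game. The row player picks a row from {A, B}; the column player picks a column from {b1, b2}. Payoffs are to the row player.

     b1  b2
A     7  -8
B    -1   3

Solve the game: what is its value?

13/19

Row minima: A → -8, B → -1; maximin = -1.
Column maxima: b1 → 7, b2 → 3; minimax = 3.
-1 ≠ 3, so there is no saddle point; optimal play is mixed.
Let the row player play A with probability p. Expected payoff against b1: 7p + (-1)(1−p) = 8p − 1; against b2: (-8)p + 3(1−p) = −11p + 3.
Setting these equal: 8p − 1 = −11p + 3 ⇒ 19p = 4 ⇒ p = 4/19, and the value is (8)·(4/19) − 1 = 13/19.
For the column player: with q = P(b1), equating A's and B's payoffs gives 15q − 8 = −4q + 3 ⇒ q = 11/19.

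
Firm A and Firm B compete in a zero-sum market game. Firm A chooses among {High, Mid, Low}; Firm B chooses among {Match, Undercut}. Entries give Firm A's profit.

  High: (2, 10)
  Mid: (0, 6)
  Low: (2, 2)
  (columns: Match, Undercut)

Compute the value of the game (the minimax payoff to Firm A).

Row minima: High → 2, Mid → 0, Low → 2; maximin = 2.
Column maxima: Match → 2, Undercut → 10; minimax = 2.
Since maximin = minimax = 2, there is a saddle point and the value is 2.

2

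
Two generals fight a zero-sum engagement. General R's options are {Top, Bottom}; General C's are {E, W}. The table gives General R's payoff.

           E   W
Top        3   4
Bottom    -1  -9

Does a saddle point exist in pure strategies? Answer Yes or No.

Yes

Row minima: Top → 3, Bottom → -9; maximin = 3.
Column maxima: E → 3, W → 4; minimax = 3.
maximin = minimax = 3, so a saddle point exists.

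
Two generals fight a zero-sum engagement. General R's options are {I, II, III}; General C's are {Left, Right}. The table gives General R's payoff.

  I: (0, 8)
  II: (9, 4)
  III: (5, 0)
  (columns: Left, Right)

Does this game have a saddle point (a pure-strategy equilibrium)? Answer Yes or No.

No

Row minima: I → 0, II → 4, III → 0; maximin = 4.
Column maxima: Left → 9, Right → 8; minimax = 8.
4 ≠ 8, so no pure-strategy equilibrium exists.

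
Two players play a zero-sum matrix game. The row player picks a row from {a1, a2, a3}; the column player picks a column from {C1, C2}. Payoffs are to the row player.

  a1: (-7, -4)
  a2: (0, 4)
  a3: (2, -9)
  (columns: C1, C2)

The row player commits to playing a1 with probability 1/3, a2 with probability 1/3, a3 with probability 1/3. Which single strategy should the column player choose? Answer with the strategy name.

C2

If the column player plays C1, the row player's expected payoff is (1/3)·(-7) + (1/3)·0 + (1/3)·2 = -5/3.
If the column player plays C2, the row player's expected payoff is (1/3)·(-4) + (1/3)·4 + (1/3)·(-9) = -3.
The column player minimizes the row player's payoff; the smallest is -3, so the best response is C2.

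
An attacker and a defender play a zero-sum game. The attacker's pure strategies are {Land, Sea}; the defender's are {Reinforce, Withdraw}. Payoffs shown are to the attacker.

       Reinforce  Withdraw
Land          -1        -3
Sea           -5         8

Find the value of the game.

Row minima: Land → -3, Sea → -5; maximin = -3.
Column maxima: Reinforce → -1, Withdraw → 8; minimax = -1.
-3 ≠ -1, so there is no saddle point; optimal play is mixed.
Let the attacker play Land with probability p. Expected payoff against Reinforce: (-1)p + (-5)(1−p) = 4p − 5; against Withdraw: (-3)p + 8(1−p) = −11p + 8.
Setting these equal: 4p − 5 = −11p + 8 ⇒ 15p = 13 ⇒ p = 13/15, and the value is (4)·(13/15) − 5 = -23/15.
For the defender: with q = P(Reinforce), equating Land's and Sea's payoffs gives 2q − 3 = −13q + 8 ⇒ q = 11/15.

-23/15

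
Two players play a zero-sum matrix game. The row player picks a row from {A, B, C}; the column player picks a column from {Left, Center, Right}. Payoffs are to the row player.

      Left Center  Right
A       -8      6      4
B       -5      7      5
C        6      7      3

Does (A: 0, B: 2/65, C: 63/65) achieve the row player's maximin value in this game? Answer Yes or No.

No

Against Left this mix gives (2/65)·(-5) + (63/65)·6 = 368/65.
Against Center this mix gives (2/65)·7 + (63/65)·7 = 7.
Against Right this mix gives (2/65)·5 + (63/65)·3 = 199/65.
The column player will play Right, holding the row player to 199/65. Shifting weight toward the row that does better against Right would raise this floor (the equalizing mix achieves 45/13 against both Right and Left), so the proposed strategy is not optimal.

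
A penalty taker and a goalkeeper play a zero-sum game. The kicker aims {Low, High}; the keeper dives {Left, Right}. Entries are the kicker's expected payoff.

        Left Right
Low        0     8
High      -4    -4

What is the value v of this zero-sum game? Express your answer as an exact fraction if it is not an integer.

0

Row minima: Low → 0, High → -4; maximin = 0.
Column maxima: Left → 0, Right → 8; minimax = 0.
Since maximin = minimax = 0, there is a saddle point and the value is 0.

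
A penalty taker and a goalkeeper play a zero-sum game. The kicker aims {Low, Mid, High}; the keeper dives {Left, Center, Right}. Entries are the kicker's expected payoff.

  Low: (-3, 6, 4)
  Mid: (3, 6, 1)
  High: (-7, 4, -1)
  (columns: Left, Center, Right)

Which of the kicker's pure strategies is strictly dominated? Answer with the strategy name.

Low gives a strictly higher payoff than High against every column: -3 > -7, 6 > 4, 4 > -1.
So High is strictly dominated and the kicker never plays it.

High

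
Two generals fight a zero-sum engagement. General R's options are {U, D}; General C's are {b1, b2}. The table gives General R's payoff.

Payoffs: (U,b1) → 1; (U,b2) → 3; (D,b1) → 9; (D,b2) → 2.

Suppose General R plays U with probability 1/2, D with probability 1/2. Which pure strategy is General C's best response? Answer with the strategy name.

If General C plays b1, General R's expected payoff is (1/2)·1 + (1/2)·9 = 5.
If General C plays b2, General R's expected payoff is (1/2)·3 + (1/2)·2 = 5/2.
General C minimizes General R's payoff; the smallest is 5/2, so the best response is b2.

b2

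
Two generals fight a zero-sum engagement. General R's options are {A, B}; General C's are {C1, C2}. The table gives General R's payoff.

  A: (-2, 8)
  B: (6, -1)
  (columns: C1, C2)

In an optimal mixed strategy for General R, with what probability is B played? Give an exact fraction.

10/17

Row minima: A → -2, B → -1; maximin = -1.
Column maxima: C1 → 6, C2 → 8; minimax = 6.
-1 ≠ 6, so there is no saddle point; optimal play is mixed.
Let General R play A with probability p. Expected payoff against C1: (-2)p + 6(1−p) = −8p + 6; against C2: 8p + (-1)(1−p) = 9p − 1.
Setting these equal: −8p + 6 = 9p − 1 ⇒ −17p = -7 ⇒ p = 7/17, and the value is (-8)·(7/17) + 6 = 46/17.
For General C: with q = P(C1), equating A's and B's payoffs gives −10q + 8 = 7q − 1 ⇒ q = 9/17.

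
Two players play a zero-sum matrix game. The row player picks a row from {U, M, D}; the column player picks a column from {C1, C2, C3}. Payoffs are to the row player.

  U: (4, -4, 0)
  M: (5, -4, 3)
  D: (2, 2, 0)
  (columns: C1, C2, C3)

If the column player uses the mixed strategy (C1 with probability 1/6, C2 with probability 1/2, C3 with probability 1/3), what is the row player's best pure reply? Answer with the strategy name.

Expected payoff of U: (1/6)·4 + (1/2)·(-4) + (1/3)·0 = -4/3.
Expected payoff of M: (1/6)·5 + (1/2)·(-4) + (1/3)·3 = -1/6.
Expected payoff of D: (1/6)·2 + (1/2)·2 + (1/3)·0 = 4/3.
The largest is 4/3, so the row player's best response is D.

D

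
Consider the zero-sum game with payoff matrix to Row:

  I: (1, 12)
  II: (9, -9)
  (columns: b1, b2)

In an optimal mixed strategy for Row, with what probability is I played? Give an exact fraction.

18/29

Row minima: I → 1, II → -9; maximin = 1.
Column maxima: b1 → 9, b2 → 12; minimax = 9.
1 ≠ 9, so there is no saddle point; optimal play is mixed.
Let Row play I with probability p. Expected payoff against b1: 1p + 9(1−p) = −8p + 9; against b2: 12p + (-9)(1−p) = 21p − 9.
Setting these equal: −8p + 9 = 21p − 9 ⇒ −29p = -18 ⇒ p = 18/29, and the value is (-8)·(18/29) + 9 = 117/29.
For Column: with q = P(b1), equating I's and II's payoffs gives −11q + 12 = 18q − 9 ⇒ q = 21/29.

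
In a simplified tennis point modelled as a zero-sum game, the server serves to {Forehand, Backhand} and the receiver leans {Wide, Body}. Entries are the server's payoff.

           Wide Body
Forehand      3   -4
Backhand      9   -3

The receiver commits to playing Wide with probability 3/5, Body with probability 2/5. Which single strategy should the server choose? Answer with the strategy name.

Expected payoff of Forehand: (3/5)·3 + (2/5)·(-4) = 1/5.
Expected payoff of Backhand: (3/5)·9 + (2/5)·(-3) = 21/5.
The largest is 21/5, so the server's best response is Backhand.

Backhand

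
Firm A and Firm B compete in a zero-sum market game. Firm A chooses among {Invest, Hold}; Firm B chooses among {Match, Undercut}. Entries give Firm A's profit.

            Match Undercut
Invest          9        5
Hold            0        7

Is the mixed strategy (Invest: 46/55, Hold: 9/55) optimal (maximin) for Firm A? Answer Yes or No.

Against Match this mix gives (46/55)·9 + (9/55)·0 = 414/55.
Against Undercut this mix gives (46/55)·5 + (9/55)·7 = 293/55.
Firm B will play Undercut, holding Firm A to 293/55. Shifting weight toward the row that does better against Undercut would raise this floor (the equalizing mix achieves 63/11 against both Undercut and Match), so the proposed strategy is not optimal.

No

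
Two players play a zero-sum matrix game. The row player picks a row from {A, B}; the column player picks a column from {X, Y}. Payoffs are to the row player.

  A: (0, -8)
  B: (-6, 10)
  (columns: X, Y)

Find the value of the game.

Row minima: A → -8, B → -6; maximin = -6.
Column maxima: X → 0, Y → 10; minimax = 0.
-6 ≠ 0, so there is no saddle point; optimal play is mixed.
Let the row player play A with probability p. Expected payoff against X: 0p + (-6)(1−p) = 6p − 6; against Y: (-8)p + 10(1−p) = −18p + 10.
Setting these equal: 6p − 6 = −18p + 10 ⇒ 24p = 16 ⇒ p = 2/3, and the value is (6)·(2/3) − 6 = -2.
For the column player: with q = P(X), equating A's and B's payoffs gives 8q − 8 = −16q + 10 ⇒ q = 3/4.

-2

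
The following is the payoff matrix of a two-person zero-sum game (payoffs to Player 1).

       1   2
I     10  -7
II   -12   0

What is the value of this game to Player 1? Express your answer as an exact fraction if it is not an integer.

Row minima: I → -7, II → -12; maximin = -7.
Column maxima: 1 → 10, 2 → 0; minimax = 0.
-7 ≠ 0, so there is no saddle point; optimal play is mixed.
Let Player 1 play I with probability p. Expected payoff against 1: 10p + (-12)(1−p) = 22p − 12; against 2: (-7)p + 0(1−p) = −7p.
Setting these equal: 22p − 12 = −7p ⇒ 29p = 12 ⇒ p = 12/29, and the value is (22)·(12/29) − 12 = -84/29.
For Player 2: with q = P(1), equating I's and II's payoffs gives 17q − 7 = −12q ⇒ q = 7/29.

-84/29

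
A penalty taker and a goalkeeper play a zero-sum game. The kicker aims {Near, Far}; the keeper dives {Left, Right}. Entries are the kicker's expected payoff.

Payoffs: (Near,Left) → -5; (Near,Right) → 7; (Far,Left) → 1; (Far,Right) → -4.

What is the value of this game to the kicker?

-13/17

Row minima: Near → -5, Far → -4; maximin = -4.
Column maxima: Left → 1, Right → 7; minimax = 1.
-4 ≠ 1, so there is no saddle point; optimal play is mixed.
Let the kicker play Near with probability p. Expected payoff against Left: (-5)p + 1(1−p) = −6p + 1; against Right: 7p + (-4)(1−p) = 11p − 4.
Setting these equal: −6p + 1 = 11p − 4 ⇒ −17p = -5 ⇒ p = 5/17, and the value is (-6)·(5/17) + 1 = -13/17.
For the keeper: with q = P(Left), equating Near's and Far's payoffs gives −12q + 7 = 5q − 4 ⇒ q = 11/17.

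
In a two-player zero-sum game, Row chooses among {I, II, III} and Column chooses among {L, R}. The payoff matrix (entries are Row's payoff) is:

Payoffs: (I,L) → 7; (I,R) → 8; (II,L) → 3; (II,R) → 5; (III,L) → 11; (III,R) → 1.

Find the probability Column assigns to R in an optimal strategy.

Row minima: I → 7, II → 3, III → 1; maximin = 7.
Column maxima: L → 11, R → 8; minimax = 8.
7 ≠ 8, so there is no saddle point; optimal play is mixed.
II is strictly dominated by I, so Row never plays it.
On the remaining 2×2 (I, III vs L, R):
Let Row play I with probability p. Expected payoff against L: 7p + 11(1−p) = −4p + 11; against R: 8p + 1(1−p) = 7p + 1.
Setting these equal: −4p + 11 = 7p + 1 ⇒ −11p = -10 ⇒ p = 10/11, and the value is (-4)·(10/11) + 11 = 81/11.
For Column: with q = P(L), equating I's and III's payoffs gives −q + 8 = 10q + 1 ⇒ q = 7/11.

4/11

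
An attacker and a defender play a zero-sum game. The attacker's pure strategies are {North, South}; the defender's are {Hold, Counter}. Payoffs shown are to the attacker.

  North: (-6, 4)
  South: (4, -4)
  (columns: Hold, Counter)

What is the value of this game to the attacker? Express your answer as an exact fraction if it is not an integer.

-4/9

Row minima: North → -6, South → -4; maximin = -4.
Column maxima: Hold → 4, Counter → 4; minimax = 4.
-4 ≠ 4, so there is no saddle point; optimal play is mixed.
Let the attacker play North with probability p. Expected payoff against Hold: (-6)p + 4(1−p) = −10p + 4; against Counter: 4p + (-4)(1−p) = 8p − 4.
Setting these equal: −10p + 4 = 8p − 4 ⇒ −18p = -8 ⇒ p = 4/9, and the value is (-10)·(4/9) + 4 = -4/9.
For the defender: with q = P(Hold), equating North's and South's payoffs gives −10q + 4 = 8q − 4 ⇒ q = 4/9.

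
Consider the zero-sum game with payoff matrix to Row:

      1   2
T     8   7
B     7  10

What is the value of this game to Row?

Row minima: T → 7, B → 7; maximin = 7.
Column maxima: 1 → 8, 2 → 10; minimax = 8.
7 ≠ 8, so there is no saddle point; optimal play is mixed.
Let Row play T with probability p. Expected payoff against 1: 8p + 7(1−p) = p + 7; against 2: 7p + 10(1−p) = −3p + 10.
Setting these equal: p + 7 = −3p + 10 ⇒ 4p = 3 ⇒ p = 3/4, and the value is (1)·(3/4) + 7 = 31/4.
For Column: with q = P(1), equating T's and B's payoffs gives q + 7 = −3q + 10 ⇒ q = 3/4.

31/4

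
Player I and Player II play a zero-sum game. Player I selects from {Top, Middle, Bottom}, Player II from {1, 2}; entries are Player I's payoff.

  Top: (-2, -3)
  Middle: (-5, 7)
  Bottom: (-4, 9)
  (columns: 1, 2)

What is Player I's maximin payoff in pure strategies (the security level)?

-3

Row minima: Top → -3, Middle → -5, Bottom → -4.
The best of these is -3.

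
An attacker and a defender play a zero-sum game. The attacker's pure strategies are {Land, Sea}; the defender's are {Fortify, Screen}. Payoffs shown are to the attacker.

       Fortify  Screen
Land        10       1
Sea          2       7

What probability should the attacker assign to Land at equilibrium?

Row minima: Land → 1, Sea → 2; maximin = 2.
Column maxima: Fortify → 10, Screen → 7; minimax = 7.
2 ≠ 7, so there is no saddle point; optimal play is mixed.
Let the attacker play Land with probability p. Expected payoff against Fortify: 10p + 2(1−p) = 8p + 2; against Screen: 1p + 7(1−p) = −6p + 7.
Setting these equal: 8p + 2 = −6p + 7 ⇒ 14p = 5 ⇒ p = 5/14, and the value is (8)·(5/14) + 2 = 34/7.
For the defender: with q = P(Fortify), equating Land's and Sea's payoffs gives 9q + 1 = −5q + 7 ⇒ q = 3/7.

5/14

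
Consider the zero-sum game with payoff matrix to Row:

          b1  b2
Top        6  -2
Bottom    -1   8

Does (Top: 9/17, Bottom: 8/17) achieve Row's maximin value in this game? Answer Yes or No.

Yes

Against b1 this mix gives (9/17)·6 + (8/17)·(-1) = 46/17.
Against b2 this mix gives (9/17)·(-2) + (8/17)·8 = 46/17.
All of Column's active replies (b1, b2) yield 46/17, and no column does worse for Row. The mix makes Column indifferent and guarantees 46/17, so it is optimal.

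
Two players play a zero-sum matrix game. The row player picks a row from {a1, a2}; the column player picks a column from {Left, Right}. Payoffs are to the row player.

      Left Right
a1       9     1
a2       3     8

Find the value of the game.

69/13

Row minima: a1 → 1, a2 → 3; maximin = 3.
Column maxima: Left → 9, Right → 8; minimax = 8.
3 ≠ 8, so there is no saddle point; optimal play is mixed.
Let the row player play a1 with probability p. Expected payoff against Left: 9p + 3(1−p) = 6p + 3; against Right: 1p + 8(1−p) = −7p + 8.
Setting these equal: 6p + 3 = −7p + 8 ⇒ 13p = 5 ⇒ p = 5/13, and the value is (6)·(5/13) + 3 = 69/13.
For the column player: with q = P(Left), equating a1's and a2's payoffs gives 8q + 1 = −5q + 8 ⇒ q = 7/13.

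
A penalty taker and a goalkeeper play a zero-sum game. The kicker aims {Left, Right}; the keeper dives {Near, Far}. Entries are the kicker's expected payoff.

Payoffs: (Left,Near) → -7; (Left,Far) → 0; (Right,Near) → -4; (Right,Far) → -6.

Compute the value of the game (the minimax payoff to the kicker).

Row minima: Left → -7, Right → -6; maximin = -6.
Column maxima: Near → -4, Far → 0; minimax = -4.
-6 ≠ -4, so there is no saddle point; optimal play is mixed.
Let the kicker play Left with probability p. Expected payoff against Near: (-7)p + (-4)(1−p) = −3p − 4; against Far: 0p + (-6)(1−p) = 6p − 6.
Setting these equal: −3p − 4 = 6p − 6 ⇒ −9p = -2 ⇒ p = 2/9, and the value is (-3)·(2/9) − 4 = -14/3.
For the keeper: with q = P(Near), equating Left's and Right's payoffs gives −7q = 2q − 6 ⇒ q = 2/3.

-14/3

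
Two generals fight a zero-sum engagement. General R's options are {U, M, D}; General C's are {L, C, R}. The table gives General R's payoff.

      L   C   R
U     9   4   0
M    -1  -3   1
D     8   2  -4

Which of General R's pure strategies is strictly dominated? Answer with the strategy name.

U gives a strictly higher payoff than D against every column: 9 > 8, 4 > 2, 0 > -4.
So D is strictly dominated and General R never plays it.

D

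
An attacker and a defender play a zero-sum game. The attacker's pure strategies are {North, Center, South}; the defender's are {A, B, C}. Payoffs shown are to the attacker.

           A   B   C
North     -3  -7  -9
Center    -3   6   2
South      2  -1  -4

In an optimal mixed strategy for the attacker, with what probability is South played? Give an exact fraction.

Row minima: North → -9, Center → -3, South → -4; maximin = -3.
Column maxima: A → 2, B → 6, C → 2; minimax = 2.
-3 ≠ 2, so there is no saddle point; optimal play is mixed.
North is strictly dominated by South, so the attacker never plays it.
B is strictly dominated by C (it gives the attacker strictly more in every row), so the defender never plays it.
On the remaining 2×2 (Center, South vs A, C):
Let the attacker play Center with probability p. Expected payoff against A: (-3)p + 2(1−p) = −5p + 2; against C: 2p + (-4)(1−p) = 6p − 4.
Setting these equal: −5p + 2 = 6p − 4 ⇒ −11p = -6 ⇒ p = 6/11, and the value is (-5)·(6/11) + 2 = -8/11.
For the defender: with q = P(A), equating Center's and South's payoffs gives −5q + 2 = 6q − 4 ⇒ q = 6/11.

5/11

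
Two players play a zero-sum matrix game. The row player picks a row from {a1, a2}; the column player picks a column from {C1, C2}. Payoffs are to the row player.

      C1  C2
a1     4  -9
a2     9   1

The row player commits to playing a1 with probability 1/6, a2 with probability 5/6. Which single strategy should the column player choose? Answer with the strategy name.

C2

If the column player plays C1, the row player's expected payoff is (1/6)·4 + (5/6)·9 = 49/6.
If the column player plays C2, the row player's expected payoff is (1/6)·(-9) + (5/6)·1 = -2/3.
The column player minimizes the row player's payoff; the smallest is -2/3, so the best response is C2.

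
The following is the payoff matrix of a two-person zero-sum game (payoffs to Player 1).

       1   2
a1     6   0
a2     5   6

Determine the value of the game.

36/7

Row minima: a1 → 0, a2 → 5; maximin = 5.
Column maxima: 1 → 6, 2 → 6; minimax = 6.
5 ≠ 6, so there is no saddle point; optimal play is mixed.
Let Player 1 play a1 with probability p. Expected payoff against 1: 6p + 5(1−p) = p + 5; against 2: 0p + 6(1−p) = −6p + 6.
Setting these equal: p + 5 = −6p + 6 ⇒ 7p = 1 ⇒ p = 1/7, and the value is (1)·(1/7) + 5 = 36/7.
For Player 2: with q = P(1), equating a1's and a2's payoffs gives 6q = −q + 6 ⇒ q = 6/7.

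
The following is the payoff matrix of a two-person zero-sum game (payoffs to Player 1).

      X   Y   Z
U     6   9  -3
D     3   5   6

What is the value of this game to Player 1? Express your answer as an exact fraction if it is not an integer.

Row minima: U → -3, D → 3; maximin = 3.
Column maxima: X → 6, Y → 9, Z → 6; minimax = 6.
3 ≠ 6, so there is no saddle point; optimal play is mixed.
Y is strictly dominated by X (it gives Player 1 strictly more in every row), so Player 2 never plays it.
On the remaining 2×2 (U, D vs X, Z):
Let Player 1 play U with probability p. Expected payoff against X: 6p + 3(1−p) = 3p + 3; against Z: (-3)p + 6(1−p) = −9p + 6.
Setting these equal: 3p + 3 = −9p + 6 ⇒ 12p = 3 ⇒ p = 1/4, and the value is (3)·(1/4) + 3 = 15/4.
For Player 2: with q = P(X), equating U's and D's payoffs gives 9q − 3 = −3q + 6 ⇒ q = 3/4.

15/4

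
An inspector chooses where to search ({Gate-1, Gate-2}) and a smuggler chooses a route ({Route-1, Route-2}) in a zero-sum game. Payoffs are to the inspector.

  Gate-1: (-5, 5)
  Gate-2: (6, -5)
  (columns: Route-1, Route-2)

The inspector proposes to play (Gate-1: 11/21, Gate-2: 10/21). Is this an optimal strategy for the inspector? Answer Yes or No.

Against Route-1 this mix gives (11/21)·(-5) + (10/21)·6 = 5/21.
Against Route-2 this mix gives (11/21)·5 + (10/21)·(-5) = 5/21.
All of the smuggler's active replies (Route-1, Route-2) yield 5/21, and no column does worse for the inspector. The mix makes the smuggler indifferent and guarantees 5/21, so it is optimal.

Yes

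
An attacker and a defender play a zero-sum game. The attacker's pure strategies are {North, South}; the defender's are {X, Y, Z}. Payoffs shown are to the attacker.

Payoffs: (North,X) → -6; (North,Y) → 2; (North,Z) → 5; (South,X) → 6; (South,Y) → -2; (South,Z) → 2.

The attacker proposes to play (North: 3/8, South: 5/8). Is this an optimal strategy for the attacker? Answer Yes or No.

No

Against X this mix gives (3/8)·(-6) + (5/8)·6 = 3/2.
Against Y this mix gives (3/8)·2 + (5/8)·(-2) = -1/2.
Against Z this mix gives (3/8)·5 + (5/8)·2 = 25/8.
The defender will play Y, holding the attacker to -1/2. Shifting weight toward the row that does better against Y would raise this floor (the equalizing mix achieves 0 against both Y and X), so the proposed strategy is not optimal.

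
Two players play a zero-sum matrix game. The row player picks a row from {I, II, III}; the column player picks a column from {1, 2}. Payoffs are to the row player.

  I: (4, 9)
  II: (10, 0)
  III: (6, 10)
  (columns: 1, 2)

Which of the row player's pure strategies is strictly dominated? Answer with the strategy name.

I

III gives a strictly higher payoff than I against every column: 6 > 4, 10 > 9.
So I is strictly dominated and the row player never plays it.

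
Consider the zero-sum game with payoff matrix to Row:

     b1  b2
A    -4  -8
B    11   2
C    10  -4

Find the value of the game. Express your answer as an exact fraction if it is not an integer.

Row minima: A → -8, B → 2, C → -4; maximin = 2.
Column maxima: b1 → 11, b2 → 2; minimax = 2.
Since maximin = minimax = 2, there is a saddle point and the value is 2.

2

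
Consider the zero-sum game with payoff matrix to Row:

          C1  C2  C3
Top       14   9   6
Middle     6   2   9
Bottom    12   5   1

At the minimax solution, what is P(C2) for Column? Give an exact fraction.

Row minima: Top → 6, Middle → 2, Bottom → 1; maximin = 6.
Column maxima: C1 → 14, C2 → 9, C3 → 9; minimax = 9.
6 ≠ 9, so there is no saddle point; optimal play is mixed.
Bottom is strictly dominated by Top, so Row never plays it.
C1 is strictly dominated by C2 (it gives Row strictly more in every row), so Column never plays it.
On the remaining 2×2 (Top, Middle vs C2, C3):
Let Row play Top with probability p. Expected payoff against C2: 9p + 2(1−p) = 7p + 2; against C3: 6p + 9(1−p) = −3p + 9.
Setting these equal: 7p + 2 = −3p + 9 ⇒ 10p = 7 ⇒ p = 7/10, and the value is (7)·(7/10) + 2 = 69/10.
For Column: with q = P(C2), equating Top's and Middle's payoffs gives 3q + 6 = −7q + 9 ⇒ q = 3/10.

3/10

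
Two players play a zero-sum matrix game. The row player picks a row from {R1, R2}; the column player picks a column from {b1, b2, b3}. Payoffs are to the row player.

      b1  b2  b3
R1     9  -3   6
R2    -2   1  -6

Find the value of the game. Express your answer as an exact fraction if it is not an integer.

Row minima: R1 → -3, R2 → -6; maximin = -3.
Column maxima: b1 → 9, b2 → 1, b3 → 6; minimax = 1.
-3 ≠ 1, so there is no saddle point; optimal play is mixed.
b1 is strictly dominated by b3 (it gives the row player strictly more in every row), so the column player never plays it.
On the remaining 2×2 (R1, R2 vs b2, b3):
Let the row player play R1 with probability p. Expected payoff against b2: (-3)p + 1(1−p) = −4p + 1; against b3: 6p + (-6)(1−p) = 12p − 6.
Setting these equal: −4p + 1 = 12p − 6 ⇒ −16p = -7 ⇒ p = 7/16, and the value is (-4)·(7/16) + 1 = -3/4.
For the column player: with q = P(b2), equating R1's and R2's payoffs gives −9q + 6 = 7q − 6 ⇒ q = 3/4.

-3/4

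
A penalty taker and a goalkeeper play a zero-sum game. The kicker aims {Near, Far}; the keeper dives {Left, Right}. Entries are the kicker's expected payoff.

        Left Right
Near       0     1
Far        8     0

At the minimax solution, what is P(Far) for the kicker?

1/9

Row minima: Near → 0, Far → 0; maximin = 0.
Column maxima: Left → 8, Right → 1; minimax = 1.
0 ≠ 1, so there is no saddle point; optimal play is mixed.
Let the kicker play Near with probability p. Expected payoff against Left: 0p + 8(1−p) = −8p + 8; against Right: 1p + 0(1−p) = p.
Setting these equal: −8p + 8 = p ⇒ −9p = -8 ⇒ p = 8/9, and the value is (-8)·(8/9) + 8 = 8/9.
For the keeper: with q = P(Left), equating Near's and Far's payoffs gives −q + 1 = 8q ⇒ q = 1/9.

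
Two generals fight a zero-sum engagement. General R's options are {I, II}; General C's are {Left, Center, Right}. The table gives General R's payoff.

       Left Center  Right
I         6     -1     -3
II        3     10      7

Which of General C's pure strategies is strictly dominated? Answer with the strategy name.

Center

Right holds General R's payoff strictly below Center in every row: -3 < -1, 7 < 10.
So Center is strictly dominated for General C.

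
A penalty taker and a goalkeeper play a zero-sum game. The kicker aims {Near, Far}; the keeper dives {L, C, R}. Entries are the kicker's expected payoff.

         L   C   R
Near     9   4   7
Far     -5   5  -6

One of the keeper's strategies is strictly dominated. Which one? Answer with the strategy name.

L

R holds the kicker's payoff strictly below L in every row: 7 < 9, -6 < -5.
So L is strictly dominated for the keeper.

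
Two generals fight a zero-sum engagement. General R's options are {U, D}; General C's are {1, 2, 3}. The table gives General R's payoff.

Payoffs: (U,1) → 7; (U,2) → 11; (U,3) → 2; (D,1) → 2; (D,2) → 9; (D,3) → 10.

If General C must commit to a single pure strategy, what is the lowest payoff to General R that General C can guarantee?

Column maxima: 1 → 7, 2 → 11, 3 → 10.
The smallest of these is 7.

7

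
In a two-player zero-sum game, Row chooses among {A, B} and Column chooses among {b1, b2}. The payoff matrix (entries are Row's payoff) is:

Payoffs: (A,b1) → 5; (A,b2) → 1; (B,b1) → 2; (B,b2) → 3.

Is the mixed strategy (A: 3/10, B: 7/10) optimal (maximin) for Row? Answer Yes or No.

No

Against b1 this mix gives (3/10)·5 + (7/10)·2 = 29/10.
Against b2 this mix gives (3/10)·1 + (7/10)·3 = 12/5.
Column will play b2, holding Row to 12/5. Shifting weight toward the row that does better against b2 would raise this floor (the equalizing mix achieves 13/5 against both b2 and b1), so the proposed strategy is not optimal.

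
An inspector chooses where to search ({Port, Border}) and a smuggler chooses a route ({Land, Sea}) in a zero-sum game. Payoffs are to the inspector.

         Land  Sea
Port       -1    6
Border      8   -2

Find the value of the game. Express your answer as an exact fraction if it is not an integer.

Row minima: Port → -1, Border → -2; maximin = -1.
Column maxima: Land → 8, Sea → 6; minimax = 6.
-1 ≠ 6, so there is no saddle point; optimal play is mixed.
Let the inspector play Port with probability p. Expected payoff against Land: (-1)p + 8(1−p) = −9p + 8; against Sea: 6p + (-2)(1−p) = 8p − 2.
Setting these equal: −9p + 8 = 8p − 2 ⇒ −17p = -10 ⇒ p = 10/17, and the value is (-9)·(10/17) + 8 = 46/17.
For the smuggler: with q = P(Land), equating Port's and Border's payoffs gives −7q + 6 = 10q − 2 ⇒ q = 8/17.

46/17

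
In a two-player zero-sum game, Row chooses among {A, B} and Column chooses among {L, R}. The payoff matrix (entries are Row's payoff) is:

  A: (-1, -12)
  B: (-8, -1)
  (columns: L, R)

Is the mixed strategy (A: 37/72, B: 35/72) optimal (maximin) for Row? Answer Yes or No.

Against L this mix gives (37/72)·(-1) + (35/72)·(-8) = -317/72.
Against R this mix gives (37/72)·(-12) + (35/72)·(-1) = -479/72.
Column will play R, holding Row to -479/72. Shifting weight toward the row that does better against R would raise this floor (the equalizing mix achieves -95/18 against both R and L), so the proposed strategy is not optimal.

No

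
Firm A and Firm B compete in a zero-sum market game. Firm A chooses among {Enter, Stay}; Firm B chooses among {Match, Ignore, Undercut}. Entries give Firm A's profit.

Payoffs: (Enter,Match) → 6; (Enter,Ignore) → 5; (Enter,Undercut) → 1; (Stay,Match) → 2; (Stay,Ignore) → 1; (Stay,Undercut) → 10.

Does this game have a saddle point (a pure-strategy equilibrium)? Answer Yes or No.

Row minima: Enter → 1, Stay → 1; maximin = 1.
Column maxima: Match → 6, Ignore → 5, Undercut → 10; minimax = 5.
1 ≠ 5, so no pure-strategy equilibrium exists.

No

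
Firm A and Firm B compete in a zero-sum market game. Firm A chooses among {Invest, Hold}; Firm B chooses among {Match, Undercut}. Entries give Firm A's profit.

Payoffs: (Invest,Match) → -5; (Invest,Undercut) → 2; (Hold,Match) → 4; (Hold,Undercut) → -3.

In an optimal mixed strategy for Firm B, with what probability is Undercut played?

9/14

Row minima: Invest → -5, Hold → -3; maximin = -3.
Column maxima: Match → 4, Undercut → 2; minimax = 2.
-3 ≠ 2, so there is no saddle point; optimal play is mixed.
Let Firm A play Invest with probability p. Expected payoff against Match: (-5)p + 4(1−p) = −9p + 4; against Undercut: 2p + (-3)(1−p) = 5p − 3.
Setting these equal: −9p + 4 = 5p − 3 ⇒ −14p = -7 ⇒ p = 1/2, and the value is (-9)·(1/2) + 4 = -1/2.
For Firm B: with q = P(Match), equating Invest's and Hold's payoffs gives −7q + 2 = 7q − 3 ⇒ q = 5/14.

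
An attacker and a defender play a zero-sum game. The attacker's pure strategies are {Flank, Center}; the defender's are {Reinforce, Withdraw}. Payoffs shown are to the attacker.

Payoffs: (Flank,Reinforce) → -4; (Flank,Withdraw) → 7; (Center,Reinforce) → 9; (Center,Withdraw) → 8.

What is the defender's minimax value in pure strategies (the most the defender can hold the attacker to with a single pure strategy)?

Column maxima: Reinforce → 9, Withdraw → 8.
The smallest of these is 8.

8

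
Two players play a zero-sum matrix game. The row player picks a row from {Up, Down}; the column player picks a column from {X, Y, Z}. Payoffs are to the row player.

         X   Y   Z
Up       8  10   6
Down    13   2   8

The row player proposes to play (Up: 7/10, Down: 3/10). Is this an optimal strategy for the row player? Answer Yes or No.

Against X this mix gives (7/10)·8 + (3/10)·13 = 19/2.
Against Y this mix gives (7/10)·10 + (3/10)·2 = 38/5.
Against Z this mix gives (7/10)·6 + (3/10)·8 = 33/5.
The column player will play Z, holding the row player to 33/5. Shifting weight toward the row that does better against Z would raise this floor (the equalizing mix achieves 34/5 against both Z and Y), so the proposed strategy is not optimal.

No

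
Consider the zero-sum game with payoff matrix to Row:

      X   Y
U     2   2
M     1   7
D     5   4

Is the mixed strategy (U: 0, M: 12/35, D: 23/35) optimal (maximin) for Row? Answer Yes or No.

No

Against X this mix gives (12/35)·1 + (23/35)·5 = 127/35.
Against Y this mix gives (12/35)·7 + (23/35)·4 = 176/35.
Column will play X, holding Row to 127/35. Shifting weight toward the row that does better against X would raise this floor (the equalizing mix achieves 31/7 against both X and Y), so the proposed strategy is not optimal.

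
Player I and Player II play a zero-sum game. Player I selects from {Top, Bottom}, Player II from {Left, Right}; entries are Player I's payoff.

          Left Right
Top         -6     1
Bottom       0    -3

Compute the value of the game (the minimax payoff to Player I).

-9/5

Row minima: Top → -6, Bottom → -3; maximin = -3.
Column maxima: Left → 0, Right → 1; minimax = 0.
-3 ≠ 0, so there is no saddle point; optimal play is mixed.
Let Player I play Top with probability p. Expected payoff against Left: (-6)p + 0(1−p) = −6p; against Right: 1p + (-3)(1−p) = 4p − 3.
Setting these equal: −6p = 4p − 3 ⇒ −10p = -3 ⇒ p = 3/10, and the value is (-6)·(3/10) = -9/5.
For Player II: with q = P(Left), equating Top's and Bottom's payoffs gives −7q + 1 = 3q − 3 ⇒ q = 2/5.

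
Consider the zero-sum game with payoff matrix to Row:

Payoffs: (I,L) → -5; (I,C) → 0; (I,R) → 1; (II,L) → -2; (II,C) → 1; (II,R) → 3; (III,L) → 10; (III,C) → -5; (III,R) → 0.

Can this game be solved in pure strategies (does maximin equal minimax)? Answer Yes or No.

Row minima: I → -5, II → -2, III → -5; maximin = -2.
Column maxima: L → 10, C → 1, R → 3; minimax = 1.
-2 ≠ 1, so no pure-strategy equilibrium exists.

No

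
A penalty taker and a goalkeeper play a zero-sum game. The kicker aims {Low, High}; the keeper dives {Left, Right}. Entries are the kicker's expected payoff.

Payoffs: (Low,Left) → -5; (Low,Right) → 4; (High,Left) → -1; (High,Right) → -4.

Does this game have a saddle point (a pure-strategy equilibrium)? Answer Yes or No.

No

Row minima: Low → -5, High → -4; maximin = -4.
Column maxima: Left → -1, Right → 4; minimax = -1.
-4 ≠ -1, so no pure-strategy equilibrium exists.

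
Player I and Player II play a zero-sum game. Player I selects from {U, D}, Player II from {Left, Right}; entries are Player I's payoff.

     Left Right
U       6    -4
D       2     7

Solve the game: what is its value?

10/3

Row minima: U → -4, D → 2; maximin = 2.
Column maxima: Left → 6, Right → 7; minimax = 6.
2 ≠ 6, so there is no saddle point; optimal play is mixed.
Let Player I play U with probability p. Expected payoff against Left: 6p + 2(1−p) = 4p + 2; against Right: (-4)p + 7(1−p) = −11p + 7.
Setting these equal: 4p + 2 = −11p + 7 ⇒ 15p = 5 ⇒ p = 1/3, and the value is (4)·(1/3) + 2 = 10/3.
For Player II: with q = P(Left), equating U's and D's payoffs gives 10q − 4 = −5q + 7 ⇒ q = 11/15.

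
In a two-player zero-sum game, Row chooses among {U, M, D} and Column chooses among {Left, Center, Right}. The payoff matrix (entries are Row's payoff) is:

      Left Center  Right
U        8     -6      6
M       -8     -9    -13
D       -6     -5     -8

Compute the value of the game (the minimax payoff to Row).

Row minima: U → -6, M → -13, D → -8; maximin = -6.
Column maxima: Left → 8, Center → -5, Right → 6; minimax = -5.
-6 ≠ -5, so there is no saddle point; optimal play is mixed.
M is strictly dominated by U, so Row never plays it.
Left is strictly dominated by Right (it gives Row strictly more in every row), so Column never plays it.
On the remaining 2×2 (U, D vs Center, Right):
Let Row play U with probability p. Expected payoff against Center: (-6)p + (-5)(1−p) = −p − 5; against Right: 6p + (-8)(1−p) = 14p − 8.
Setting these equal: −p − 5 = 14p − 8 ⇒ −15p = -3 ⇒ p = 1/5, and the value is (-1)·(1/5) − 5 = -26/5.
For Column: with q = P(Center), equating U's and D's payoffs gives −12q + 6 = 3q − 8 ⇒ q = 14/15.

-26/5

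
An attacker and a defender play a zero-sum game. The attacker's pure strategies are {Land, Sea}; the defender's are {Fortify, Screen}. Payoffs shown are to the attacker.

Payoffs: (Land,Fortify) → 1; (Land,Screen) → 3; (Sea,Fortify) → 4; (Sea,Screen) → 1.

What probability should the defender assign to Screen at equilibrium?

3/5

Row minima: Land → 1, Sea → 1; maximin = 1.
Column maxima: Fortify → 4, Screen → 3; minimax = 3.
1 ≠ 3, so there is no saddle point; optimal play is mixed.
Let the attacker play Land with probability p. Expected payoff against Fortify: 1p + 4(1−p) = −3p + 4; against Screen: 3p + 1(1−p) = 2p + 1.
Setting these equal: −3p + 4 = 2p + 1 ⇒ −5p = -3 ⇒ p = 3/5, and the value is (-3)·(3/5) + 4 = 11/5.
For the defender: with q = P(Fortify), equating Land's and Sea's payoffs gives −2q + 3 = 3q + 1 ⇒ q = 2/5.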